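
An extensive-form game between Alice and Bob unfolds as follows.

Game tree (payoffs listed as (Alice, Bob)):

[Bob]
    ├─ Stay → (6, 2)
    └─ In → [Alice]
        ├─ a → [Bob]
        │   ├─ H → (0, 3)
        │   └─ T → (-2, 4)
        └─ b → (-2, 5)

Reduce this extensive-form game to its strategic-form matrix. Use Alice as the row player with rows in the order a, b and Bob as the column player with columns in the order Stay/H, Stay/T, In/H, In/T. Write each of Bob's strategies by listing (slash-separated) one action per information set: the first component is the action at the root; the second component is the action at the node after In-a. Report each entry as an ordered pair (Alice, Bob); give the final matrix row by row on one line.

       Stay/H   Stay/T     In/H     In/T
   a    (6,2)    (6,2)    (0,3)   (-2,4)
   b    (6,2)    (6,2)   (-2,5)   (-2,5)

a: (6,2) (6,2) (0,3) (-2,4) | b: (6,2) (6,2) (-2,5) (-2,5)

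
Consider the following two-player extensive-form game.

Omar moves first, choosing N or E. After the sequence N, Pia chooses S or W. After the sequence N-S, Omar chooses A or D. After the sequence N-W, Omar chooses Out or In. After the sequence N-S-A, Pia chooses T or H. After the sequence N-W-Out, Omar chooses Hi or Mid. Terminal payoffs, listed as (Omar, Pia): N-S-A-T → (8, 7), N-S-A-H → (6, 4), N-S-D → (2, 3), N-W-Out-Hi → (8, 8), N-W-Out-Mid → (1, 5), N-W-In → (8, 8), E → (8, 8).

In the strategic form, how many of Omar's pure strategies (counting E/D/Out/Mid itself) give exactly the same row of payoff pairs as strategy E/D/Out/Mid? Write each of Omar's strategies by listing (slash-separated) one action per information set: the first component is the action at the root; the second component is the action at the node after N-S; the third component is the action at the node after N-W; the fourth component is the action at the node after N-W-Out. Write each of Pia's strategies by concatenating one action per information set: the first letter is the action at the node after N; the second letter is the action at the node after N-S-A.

8

Row for E/D/Out/Mid (columns ST, SH, WT, WH): (8,8) (8,8) (8,8) (8,8).
Under E/D/Out/Mid, Omar's choice at the node after N-S and at the node after N-W and at the node after N-W-Out can never be reached regardless of what Pia does, so varying those choices leaves every outcome unchanged.
Holding the reachable choices fixed and varying the unreachable ones freely already gives 2 × 2 × 2 = 8 equivalent strategies.
No other strategy reproduces this row, so those 8 are the full class: E/A/Out/Hi, E/A/Out/Mid, E/A/In/Hi, E/A/In/Mid, E/D/Out/Hi, E/D/Out/Mid, E/D/In/Hi, E/D/In/Mid.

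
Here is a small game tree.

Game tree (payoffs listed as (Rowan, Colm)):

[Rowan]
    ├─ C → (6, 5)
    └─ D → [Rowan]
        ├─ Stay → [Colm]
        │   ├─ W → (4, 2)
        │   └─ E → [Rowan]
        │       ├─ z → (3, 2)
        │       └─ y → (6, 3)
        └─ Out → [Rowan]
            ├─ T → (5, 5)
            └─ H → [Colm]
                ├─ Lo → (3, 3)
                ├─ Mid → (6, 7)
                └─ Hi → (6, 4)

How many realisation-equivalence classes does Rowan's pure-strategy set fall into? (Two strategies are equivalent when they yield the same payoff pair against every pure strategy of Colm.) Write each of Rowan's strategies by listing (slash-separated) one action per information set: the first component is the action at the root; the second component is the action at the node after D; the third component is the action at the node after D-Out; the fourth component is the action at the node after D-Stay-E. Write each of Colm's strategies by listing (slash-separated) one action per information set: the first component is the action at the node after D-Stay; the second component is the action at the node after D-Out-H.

Rowan has 16 pure strategies: C/Stay/T/z, C/Stay/T/y, C/Stay/H/z, C/Stay/H/y, C/Out/T/z, C/Out/T/y, C/Out/H/z, C/Out/H/y, D/Stay/T/z, D/Stay/T/y, D/Stay/H/z, D/Stay/H/y, D/Out/T/z, D/Out/T/y, D/Out/H/z, D/Out/H/y. Columns: W/Lo, W/Mid, W/Hi, E/Lo, E/Mid, E/Hi.
{C/Stay/T/z, C/Stay/T/y, C/Stay/H/z, C/Stay/H/y, C/Out/T/z, C/Out/T/y, C/Out/H/z, C/Out/H/y} → row (6,5) (6,5) (6,5) (6,5) (6,5) (6,5)
{D/Stay/T/z, D/Stay/H/z} → row (4,2) (4,2) (4,2) (3,2) (3,2) (3,2)
{D/Stay/T/y, D/Stay/H/y} → row (4,2) (4,2) (4,2) (6,3) (6,3) (6,3)
{D/Out/T/z, D/Out/T/y} → row (5,5) (5,5) (5,5) (5,5) (5,5) (5,5)
{D/Out/H/z, D/Out/H/y} → row (3,3) (6,7) (6,4) (3,3) (6,7) (6,4)
That's 5 distinct rows out of 16 strategies.

5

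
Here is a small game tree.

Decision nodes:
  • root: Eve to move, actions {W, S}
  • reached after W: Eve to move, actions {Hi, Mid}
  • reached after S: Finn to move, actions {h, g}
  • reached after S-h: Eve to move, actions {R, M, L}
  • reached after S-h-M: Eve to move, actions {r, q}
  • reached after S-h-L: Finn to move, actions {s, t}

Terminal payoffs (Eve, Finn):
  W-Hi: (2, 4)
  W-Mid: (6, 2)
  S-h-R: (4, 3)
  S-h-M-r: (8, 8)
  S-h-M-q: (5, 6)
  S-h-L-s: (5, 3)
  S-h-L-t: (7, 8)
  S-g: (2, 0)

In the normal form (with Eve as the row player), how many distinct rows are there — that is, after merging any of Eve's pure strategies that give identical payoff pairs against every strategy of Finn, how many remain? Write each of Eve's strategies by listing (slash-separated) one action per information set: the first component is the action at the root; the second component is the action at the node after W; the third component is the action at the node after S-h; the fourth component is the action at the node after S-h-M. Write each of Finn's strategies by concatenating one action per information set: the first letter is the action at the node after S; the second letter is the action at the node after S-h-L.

Eve has 24 pure strategies: W/Hi/R/r, W/Hi/R/q, W/Hi/M/r, W/Hi/M/q, W/Hi/L/r, W/Hi/L/q, W/Mid/R/r, W/Mid/R/q, W/Mid/M/r, W/Mid/M/q, W/Mid/L/r, W/Mid/L/q, S/Hi/R/r, S/Hi/R/q, S/Hi/M/r, S/Hi/M/q, S/Hi/L/r, S/Hi/L/q, S/Mid/R/r, S/Mid/R/q, S/Mid/M/r, S/Mid/M/q, S/Mid/L/r, S/Mid/L/q. Columns: hs, ht, gs, gt.
{W/Hi/R/r, W/Hi/R/q, W/Hi/M/r, W/Hi/M/q, W/Hi/L/r, W/Hi/L/q} → row (2,4) (2,4) (2,4) (2,4)
{W/Mid/R/r, W/Mid/R/q, W/Mid/M/r, W/Mid/M/q, W/Mid/L/r, W/Mid/L/q} → row (6,2) (6,2) (6,2) (6,2)
{S/Hi/R/r, S/Hi/R/q, S/Mid/R/r, S/Mid/R/q} → row (4,3) (4,3) (2,0) (2,0)
{S/Hi/M/r, S/Mid/M/r} → row (8,8) (8,8) (2,0) (2,0)
{S/Hi/M/q, S/Mid/M/q} → row (5,6) (5,6) (2,0) (2,0)
{S/Hi/L/r, S/Hi/L/q, S/Mid/L/r, S/Mid/L/q} → row (5,3) (7,8) (2,0) (2,0)
That's 6 distinct rows out of 24 strategies.

6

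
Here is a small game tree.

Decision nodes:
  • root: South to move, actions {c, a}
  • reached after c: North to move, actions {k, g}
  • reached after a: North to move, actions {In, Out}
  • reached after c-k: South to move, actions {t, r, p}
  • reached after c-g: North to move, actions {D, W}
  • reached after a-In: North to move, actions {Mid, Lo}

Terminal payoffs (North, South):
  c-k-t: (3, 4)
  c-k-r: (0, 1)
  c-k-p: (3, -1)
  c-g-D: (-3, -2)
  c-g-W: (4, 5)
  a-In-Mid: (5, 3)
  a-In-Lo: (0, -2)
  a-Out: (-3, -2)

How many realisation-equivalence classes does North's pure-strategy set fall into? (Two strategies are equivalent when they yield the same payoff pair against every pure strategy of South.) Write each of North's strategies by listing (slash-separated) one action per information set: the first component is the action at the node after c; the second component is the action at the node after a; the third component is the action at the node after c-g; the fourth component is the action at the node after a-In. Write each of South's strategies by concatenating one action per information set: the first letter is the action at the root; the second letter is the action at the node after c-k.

North has 16 pure strategies: k/In/D/Mid, k/In/D/Lo, k/In/W/Mid, k/In/W/Lo, k/Out/D/Mid, k/Out/D/Lo, k/Out/W/Mid, k/Out/W/Lo, g/In/D/Mid, g/In/D/Lo, g/In/W/Mid, g/In/W/Lo, g/Out/D/Mid, g/Out/D/Lo, g/Out/W/Mid, g/Out/W/Lo. Columns: ct, cr, cp, at, ar, ap.
{k/In/D/Mid, k/In/W/Mid} → row (3,4) (0,1) (3,-1) (5,3) (5,3) (5,3)
{k/In/D/Lo, k/In/W/Lo} → row (3,4) (0,1) (3,-1) (0,-2) (0,-2) (0,-2)
{k/Out/D/Mid, k/Out/D/Lo, k/Out/W/Mid, k/Out/W/Lo} → row (3,4) (0,1) (3,-1) (-3,-2) (-3,-2) (-3,-2)
{g/In/D/Mid} → row (-3,-2) (-3,-2) (-3,-2) (5,3) (5,3) (5,3)
{g/In/D/Lo} → row (-3,-2) (-3,-2) (-3,-2) (0,-2) (0,-2) (0,-2)
{g/In/W/Mid} → row (4,5) (4,5) (4,5) (5,3) (5,3) (5,3)
{g/In/W/Lo} → row (4,5) (4,5) (4,5) (0,-2) (0,-2) (0,-2)
{g/Out/D/Mid, g/Out/D/Lo} → row (-3,-2) (-3,-2) (-3,-2) (-3,-2) (-3,-2) (-3,-2)
{g/Out/W/Mid, g/Out/W/Lo} → row (4,5) (4,5) (4,5) (-3,-2) (-3,-2) (-3,-2)
That's 9 distinct rows out of 16 strategies.

9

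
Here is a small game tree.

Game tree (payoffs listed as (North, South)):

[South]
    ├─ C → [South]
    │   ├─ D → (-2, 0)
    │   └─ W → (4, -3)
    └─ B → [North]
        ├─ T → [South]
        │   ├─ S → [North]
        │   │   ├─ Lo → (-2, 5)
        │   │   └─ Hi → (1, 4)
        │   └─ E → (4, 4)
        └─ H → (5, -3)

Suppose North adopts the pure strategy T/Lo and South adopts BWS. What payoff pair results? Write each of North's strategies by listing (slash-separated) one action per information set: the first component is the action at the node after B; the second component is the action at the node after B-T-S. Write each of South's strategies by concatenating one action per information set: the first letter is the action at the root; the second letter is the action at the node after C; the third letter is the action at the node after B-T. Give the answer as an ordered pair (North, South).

Trace the play path from the root:
  South plays B
  North plays T at [B]
  South plays S at [B-T]
  North plays Lo at [B-T-S]
→ terminal payoff (-2, 5).
(South's choice at the node after C is never reached on this path, so it doesn't affect the outcome.)

(-2, 5)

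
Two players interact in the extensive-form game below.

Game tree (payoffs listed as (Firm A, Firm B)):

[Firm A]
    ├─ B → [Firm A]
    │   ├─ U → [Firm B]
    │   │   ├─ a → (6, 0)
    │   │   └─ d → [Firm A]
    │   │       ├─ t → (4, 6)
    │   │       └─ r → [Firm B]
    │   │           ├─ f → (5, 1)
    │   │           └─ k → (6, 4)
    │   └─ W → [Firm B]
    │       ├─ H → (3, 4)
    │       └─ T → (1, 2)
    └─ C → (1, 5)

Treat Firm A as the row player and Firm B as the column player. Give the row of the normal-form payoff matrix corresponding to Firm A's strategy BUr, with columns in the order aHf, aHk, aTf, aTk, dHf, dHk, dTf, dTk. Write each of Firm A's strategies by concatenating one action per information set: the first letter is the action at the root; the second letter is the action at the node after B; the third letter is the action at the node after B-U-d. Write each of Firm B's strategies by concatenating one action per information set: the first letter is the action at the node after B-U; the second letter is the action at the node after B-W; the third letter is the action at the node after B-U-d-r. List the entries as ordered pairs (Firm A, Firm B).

(6,0) (6,0) (6,0) (6,0) (5,1) (6,4) (5,1) (6,4)

vs aHf: Firm A plays B → Firm A plays U at [B] → Firm B plays a at [B-U] → (6, 0)
vs aHk: Firm A plays B → Firm A plays U at [B] → Firm B plays a at [B-U] → (6, 0)
vs aTf: Firm A plays B → Firm A plays U at [B] → Firm B plays a at [B-U] → (6, 0)
vs aTk: Firm A plays B → Firm A plays U at [B] → Firm B plays a at [B-U] → (6, 0)
vs dHf: Firm A plays B → Firm A plays U at [B] → Firm B plays d at [B-U] → Firm A plays r at [B-U-d] → Firm B plays f at [B-U-d-r] → (5, 1)
vs dHk: Firm A plays B → Firm A plays U at [B] → Firm B plays d at [B-U] → Firm A plays r at [B-U-d] → Firm B plays k at [B-U-d-r] → (6, 4)
vs dTf: Firm A plays B → Firm A plays U at [B] → Firm B plays d at [B-U] → Firm A plays r at [B-U-d] → Firm B plays f at [B-U-d-r] → (5, 1)
vs dTk: Firm A plays B → Firm A plays U at [B] → Firm B plays d at [B-U] → Firm A plays r at [B-U-d] → Firm B plays k at [B-U-d-r] → (6, 4)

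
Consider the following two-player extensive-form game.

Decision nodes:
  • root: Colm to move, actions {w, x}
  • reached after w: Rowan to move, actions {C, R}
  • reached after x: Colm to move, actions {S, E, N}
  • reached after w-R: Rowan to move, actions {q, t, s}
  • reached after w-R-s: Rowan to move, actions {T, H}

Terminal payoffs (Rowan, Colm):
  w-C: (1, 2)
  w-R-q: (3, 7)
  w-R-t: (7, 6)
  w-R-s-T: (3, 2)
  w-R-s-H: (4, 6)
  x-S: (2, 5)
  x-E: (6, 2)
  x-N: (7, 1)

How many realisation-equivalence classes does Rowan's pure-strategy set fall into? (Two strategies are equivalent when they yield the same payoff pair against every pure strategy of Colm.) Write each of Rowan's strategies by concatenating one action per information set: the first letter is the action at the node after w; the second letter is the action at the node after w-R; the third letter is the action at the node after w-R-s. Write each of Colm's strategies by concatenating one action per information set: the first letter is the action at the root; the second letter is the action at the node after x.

5

Rowan has 12 pure strategies: CqT, CqH, CtT, CtH, CsT, CsH, RqT, RqH, RtT, RtH, RsT, RsH. Columns: wS, wE, wN, xS, xE, xN.
{CqT, CqH, CtT, CtH, CsT, CsH} → row (1,2) (1,2) (1,2) (2,5) (6,2) (7,1)
{RqT, RqH} → row (3,7) (3,7) (3,7) (2,5) (6,2) (7,1)
{RtT, RtH} → row (7,6) (7,6) (7,6) (2,5) (6,2) (7,1)
{RsT} → row (3,2) (3,2) (3,2) (2,5) (6,2) (7,1)
{RsH} → row (4,6) (4,6) (4,6) (2,5) (6,2) (7,1)
That's 5 distinct rows out of 12 strategies.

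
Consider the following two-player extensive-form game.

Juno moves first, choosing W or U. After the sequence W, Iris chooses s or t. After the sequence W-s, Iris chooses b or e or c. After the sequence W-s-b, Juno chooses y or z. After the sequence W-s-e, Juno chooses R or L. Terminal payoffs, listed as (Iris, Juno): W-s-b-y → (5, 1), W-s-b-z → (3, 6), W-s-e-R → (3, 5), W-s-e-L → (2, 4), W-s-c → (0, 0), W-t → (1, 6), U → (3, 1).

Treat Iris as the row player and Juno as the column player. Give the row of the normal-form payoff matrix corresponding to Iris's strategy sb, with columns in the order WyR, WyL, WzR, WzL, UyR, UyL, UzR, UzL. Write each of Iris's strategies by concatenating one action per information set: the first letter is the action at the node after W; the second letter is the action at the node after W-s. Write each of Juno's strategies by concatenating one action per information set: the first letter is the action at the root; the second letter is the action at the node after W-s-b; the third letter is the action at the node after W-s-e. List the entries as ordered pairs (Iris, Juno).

(5,1) (5,1) (3,6) (3,6) (3,1) (3,1) (3,1) (3,1)

vs WyR: Juno plays W → Iris plays s at [W] → Iris plays b at [W-s] → Juno plays y at [W-s-b] → (5, 1)
vs WyL: Juno plays W → Iris plays s at [W] → Iris plays b at [W-s] → Juno plays y at [W-s-b] → (5, 1)
vs WzR: Juno plays W → Iris plays s at [W] → Iris plays b at [W-s] → Juno plays z at [W-s-b] → (3, 6)
vs WzL: Juno plays W → Iris plays s at [W] → Iris plays b at [W-s] → Juno plays z at [W-s-b] → (3, 6)
vs UyR: Juno plays U → (3, 1)
vs UyL: Juno plays U → (3, 1)
vs UzR: Juno plays U → (3, 1)
vs UzL: Juno plays U → (3, 1)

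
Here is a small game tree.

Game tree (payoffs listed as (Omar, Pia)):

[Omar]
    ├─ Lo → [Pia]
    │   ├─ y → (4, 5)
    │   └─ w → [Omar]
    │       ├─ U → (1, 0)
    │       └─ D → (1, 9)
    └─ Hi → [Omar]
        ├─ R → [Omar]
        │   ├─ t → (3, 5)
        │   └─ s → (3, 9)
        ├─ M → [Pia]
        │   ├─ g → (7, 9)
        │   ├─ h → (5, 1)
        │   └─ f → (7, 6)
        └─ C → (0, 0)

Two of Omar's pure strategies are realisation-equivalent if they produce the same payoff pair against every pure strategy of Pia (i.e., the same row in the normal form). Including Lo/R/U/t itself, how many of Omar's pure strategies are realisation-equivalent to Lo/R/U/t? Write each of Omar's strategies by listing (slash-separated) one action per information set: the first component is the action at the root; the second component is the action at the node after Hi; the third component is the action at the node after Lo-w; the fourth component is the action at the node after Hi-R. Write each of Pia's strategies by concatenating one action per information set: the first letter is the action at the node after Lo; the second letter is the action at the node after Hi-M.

Row for Lo/R/U/t (columns yg, yh, yf, wg, wh, wf): (4,5) (4,5) (4,5) (1,0) (1,0) (1,0).
Under Lo/R/U/t, Omar's choice at the node after Hi and at the node after Hi-R can never be reached regardless of what Pia does, so varying those choices leaves every outcome unchanged.
Holding the reachable choices fixed and varying the unreachable ones freely already gives 3 × 2 = 6 equivalent strategies.
No other strategy reproduces this row, so those 6 are the full class: Lo/R/U/t, Lo/R/U/s, Lo/M/U/t, Lo/M/U/s, Lo/C/U/t, Lo/C/U/s.

6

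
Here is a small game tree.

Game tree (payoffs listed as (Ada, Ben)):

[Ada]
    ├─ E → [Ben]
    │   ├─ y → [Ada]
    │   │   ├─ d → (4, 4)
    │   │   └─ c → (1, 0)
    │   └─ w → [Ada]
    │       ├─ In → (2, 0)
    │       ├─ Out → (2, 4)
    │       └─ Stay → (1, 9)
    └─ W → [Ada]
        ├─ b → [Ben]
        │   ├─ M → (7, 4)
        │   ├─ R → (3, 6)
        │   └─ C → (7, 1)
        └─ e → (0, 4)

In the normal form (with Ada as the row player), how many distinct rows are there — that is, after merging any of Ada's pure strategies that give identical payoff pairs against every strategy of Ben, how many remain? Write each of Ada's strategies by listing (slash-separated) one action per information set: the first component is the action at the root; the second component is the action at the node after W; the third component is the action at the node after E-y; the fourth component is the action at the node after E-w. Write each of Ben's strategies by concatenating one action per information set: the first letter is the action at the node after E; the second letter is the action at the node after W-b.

Ada has 24 pure strategies: E/b/d/In, E/b/d/Out, E/b/d/Stay, E/b/c/In, E/b/c/Out, E/b/c/Stay, E/e/d/In, E/e/d/Out, E/e/d/Stay, E/e/c/In, E/e/c/Out, E/e/c/Stay, W/b/d/In, W/b/d/Out, W/b/d/Stay, W/b/c/In, W/b/c/Out, W/b/c/Stay, W/e/d/In, W/e/d/Out, W/e/d/Stay, W/e/c/In, W/e/c/Out, W/e/c/Stay. Columns: yM, yR, yC, wM, wR, wC.
{E/b/d/In, E/e/d/In} → row (4,4) (4,4) (4,4) (2,0) (2,0) (2,0)
{E/b/d/Out, E/e/d/Out} → row (4,4) (4,4) (4,4) (2,4) (2,4) (2,4)
{E/b/d/Stay, E/e/d/Stay} → row (4,4) (4,4) (4,4) (1,9) (1,9) (1,9)
{E/b/c/In, E/e/c/In} → row (1,0) (1,0) (1,0) (2,0) (2,0) (2,0)
{E/b/c/Out, E/e/c/Out} → row (1,0) (1,0) (1,0) (2,4) (2,4) (2,4)
{E/b/c/Stay, E/e/c/Stay} → row (1,0) (1,0) (1,0) (1,9) (1,9) (1,9)
{W/b/d/In, W/b/d/Out, W/b/d/Stay, W/b/c/In, W/b/c/Out, W/b/c/Stay} → row (7,4) (3,6) (7,1) (7,4) (3,6) (7,1)
{W/e/d/In, W/e/d/Out, W/e/d/Stay, W/e/c/In, W/e/c/Out, W/e/c/Stay} → row (0,4) (0,4) (0,4) (0,4) (0,4) (0,4)
That's 8 distinct rows out of 24 strategies.

8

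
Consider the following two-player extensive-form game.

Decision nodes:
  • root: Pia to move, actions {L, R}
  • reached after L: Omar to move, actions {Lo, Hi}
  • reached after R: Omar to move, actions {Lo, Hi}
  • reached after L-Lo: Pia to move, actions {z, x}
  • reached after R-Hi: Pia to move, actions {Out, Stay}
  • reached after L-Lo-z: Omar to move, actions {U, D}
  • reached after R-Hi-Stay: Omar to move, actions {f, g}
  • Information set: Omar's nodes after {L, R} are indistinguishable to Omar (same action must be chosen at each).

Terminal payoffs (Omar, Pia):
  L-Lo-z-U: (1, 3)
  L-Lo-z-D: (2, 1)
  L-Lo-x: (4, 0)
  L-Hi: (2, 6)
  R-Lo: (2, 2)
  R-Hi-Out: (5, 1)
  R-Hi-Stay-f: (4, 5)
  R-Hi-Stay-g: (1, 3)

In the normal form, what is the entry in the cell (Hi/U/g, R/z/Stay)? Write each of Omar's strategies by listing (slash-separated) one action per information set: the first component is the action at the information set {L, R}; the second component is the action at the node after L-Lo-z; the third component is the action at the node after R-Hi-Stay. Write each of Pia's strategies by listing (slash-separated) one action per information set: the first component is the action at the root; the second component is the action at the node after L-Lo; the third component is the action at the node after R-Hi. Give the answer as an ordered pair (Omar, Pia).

(1, 3)

Trace the play path from the root:
  Pia plays R
  Omar plays Hi at [R]
  Pia plays Stay at [R-Hi]
  Omar plays g at [R-Hi-Stay]
→ terminal payoff (1, 3).
(Omar's choice at the node after L-Lo-z is never reached on this path, so it doesn't affect the outcome.)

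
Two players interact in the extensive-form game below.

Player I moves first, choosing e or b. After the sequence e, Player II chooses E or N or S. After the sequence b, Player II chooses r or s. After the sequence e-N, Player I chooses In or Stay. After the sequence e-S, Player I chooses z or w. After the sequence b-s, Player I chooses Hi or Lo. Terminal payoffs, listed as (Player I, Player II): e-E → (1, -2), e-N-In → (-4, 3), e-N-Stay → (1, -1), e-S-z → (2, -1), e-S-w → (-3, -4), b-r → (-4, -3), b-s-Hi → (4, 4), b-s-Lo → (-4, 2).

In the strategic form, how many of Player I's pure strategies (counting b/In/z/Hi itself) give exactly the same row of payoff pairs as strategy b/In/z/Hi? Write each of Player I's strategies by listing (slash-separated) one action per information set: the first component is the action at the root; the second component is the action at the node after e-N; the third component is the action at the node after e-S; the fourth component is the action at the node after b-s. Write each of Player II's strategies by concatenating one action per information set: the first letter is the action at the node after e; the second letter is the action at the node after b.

Row for b/In/z/Hi (columns Er, Es, Nr, Ns, Sr, Ss): (-4,-3) (4,4) (-4,-3) (4,4) (-4,-3) (4,4).
Under b/In/z/Hi, Player I's choice at the node after e-N and at the node after e-S can never be reached regardless of what Player II does, so varying those choices leaves every outcome unchanged.
Holding the reachable choices fixed and varying the unreachable ones freely already gives 2 × 2 = 4 equivalent strategies.
No other strategy reproduces this row, so those 4 are the full class: b/In/z/Hi, b/In/w/Hi, b/Stay/z/Hi, b/Stay/w/Hi.

4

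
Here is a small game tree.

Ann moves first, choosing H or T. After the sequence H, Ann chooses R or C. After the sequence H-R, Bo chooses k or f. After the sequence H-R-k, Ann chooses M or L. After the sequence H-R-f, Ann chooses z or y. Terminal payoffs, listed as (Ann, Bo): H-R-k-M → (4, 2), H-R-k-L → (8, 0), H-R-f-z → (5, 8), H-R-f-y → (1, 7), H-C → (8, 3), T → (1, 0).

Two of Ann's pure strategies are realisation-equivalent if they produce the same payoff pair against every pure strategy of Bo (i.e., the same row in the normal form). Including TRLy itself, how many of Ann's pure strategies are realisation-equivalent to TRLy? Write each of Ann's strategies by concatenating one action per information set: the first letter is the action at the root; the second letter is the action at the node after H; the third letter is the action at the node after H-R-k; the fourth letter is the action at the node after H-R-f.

8

Row for TRLy (columns k, f): (1,0) (1,0).
Under TRLy, Ann's choice at the node after H and at the node after H-R-k and at the node after H-R-f can never be reached regardless of what Bo does, so varying those choices leaves every outcome unchanged.
Holding the reachable choices fixed and varying the unreachable ones freely already gives 2 × 2 × 2 = 8 equivalent strategies.
No other strategy reproduces this row, so those 8 are the full class: TRMz, TRMy, TRLz, TRLy, TCMz, TCMy, TCLz, TCLy.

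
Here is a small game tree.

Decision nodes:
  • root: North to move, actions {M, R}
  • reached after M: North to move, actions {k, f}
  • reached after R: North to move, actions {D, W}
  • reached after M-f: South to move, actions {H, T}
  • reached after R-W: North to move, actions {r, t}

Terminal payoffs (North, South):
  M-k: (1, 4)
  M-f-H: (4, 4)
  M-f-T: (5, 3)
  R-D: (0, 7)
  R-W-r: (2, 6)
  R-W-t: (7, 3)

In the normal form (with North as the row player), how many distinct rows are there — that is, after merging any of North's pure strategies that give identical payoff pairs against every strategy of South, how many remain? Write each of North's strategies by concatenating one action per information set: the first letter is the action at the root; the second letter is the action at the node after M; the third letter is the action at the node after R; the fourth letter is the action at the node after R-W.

North has 16 pure strategies: MkDr, MkDt, MkWr, MkWt, MfDr, MfDt, MfWr, MfWt, RkDr, RkDt, RkWr, RkWt, RfDr, RfDt, RfWr, RfWt. Columns: H, T.
{MkDr, MkDt, MkWr, MkWt} → row (1,4) (1,4)
{MfDr, MfDt, MfWr, MfWt} → row (4,4) (5,3)
{RkDr, RkDt, RfDr, RfDt} → row (0,7) (0,7)
{RkWr, RfWr} → row (2,6) (2,6)
{RkWt, RfWt} → row (7,3) (7,3)
That's 5 distinct rows out of 16 strategies.

5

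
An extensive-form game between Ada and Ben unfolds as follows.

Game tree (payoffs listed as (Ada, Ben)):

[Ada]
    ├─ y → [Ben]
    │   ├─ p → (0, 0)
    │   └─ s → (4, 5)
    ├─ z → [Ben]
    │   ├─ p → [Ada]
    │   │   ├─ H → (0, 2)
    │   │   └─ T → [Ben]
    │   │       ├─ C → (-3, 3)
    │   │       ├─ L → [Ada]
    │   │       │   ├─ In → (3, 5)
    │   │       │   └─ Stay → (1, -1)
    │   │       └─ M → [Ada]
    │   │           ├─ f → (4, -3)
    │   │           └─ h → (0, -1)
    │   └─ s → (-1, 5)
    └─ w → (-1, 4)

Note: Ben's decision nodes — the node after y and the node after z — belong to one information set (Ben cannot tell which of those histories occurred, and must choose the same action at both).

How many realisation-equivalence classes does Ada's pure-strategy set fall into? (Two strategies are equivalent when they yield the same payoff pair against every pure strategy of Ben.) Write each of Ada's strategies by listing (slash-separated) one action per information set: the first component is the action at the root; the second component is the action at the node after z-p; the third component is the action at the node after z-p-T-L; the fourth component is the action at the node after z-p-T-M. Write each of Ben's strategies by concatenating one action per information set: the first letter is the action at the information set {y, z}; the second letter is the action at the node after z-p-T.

Ada has 24 pure strategies: y/H/In/f, y/H/In/h, y/H/Stay/f, y/H/Stay/h, y/T/In/f, y/T/In/h, y/T/Stay/f, y/T/Stay/h, z/H/In/f, z/H/In/h, z/H/Stay/f, z/H/Stay/h, z/T/In/f, z/T/In/h, z/T/Stay/f, z/T/Stay/h, w/H/In/f, w/H/In/h, w/H/Stay/f, w/H/Stay/h, w/T/In/f, w/T/In/h, w/T/Stay/f, w/T/Stay/h. Columns: pC, pL, pM, sC, sL, sM.
{y/H/In/f, y/H/In/h, y/H/Stay/f, y/H/Stay/h, y/T/In/f, y/T/In/h, y/T/Stay/f, y/T/Stay/h} → row (0,0) (0,0) (0,0) (4,5) (4,5) (4,5)
{z/H/In/f, z/H/In/h, z/H/Stay/f, z/H/Stay/h} → row (0,2) (0,2) (0,2) (-1,5) (-1,5) (-1,5)
{z/T/In/f} → row (-3,3) (3,5) (4,-3) (-1,5) (-1,5) (-1,5)
{z/T/In/h} → row (-3,3) (3,5) (0,-1) (-1,5) (-1,5) (-1,5)
{z/T/Stay/f} → row (-3,3) (1,-1) (4,-3) (-1,5) (-1,5) (-1,5)
{z/T/Stay/h} → row (-3,3) (1,-1) (0,-1) (-1,5) (-1,5) (-1,5)
{w/H/In/f, w/H/In/h, w/H/Stay/f, w/H/Stay/h, w/T/In/f, w/T/In/h, w/T/Stay/f, w/T/Stay/h} → row (-1,4) (-1,4) (-1,4) (-1,4) (-1,4) (-1,4)
That's 7 distinct rows out of 24 strategies.

7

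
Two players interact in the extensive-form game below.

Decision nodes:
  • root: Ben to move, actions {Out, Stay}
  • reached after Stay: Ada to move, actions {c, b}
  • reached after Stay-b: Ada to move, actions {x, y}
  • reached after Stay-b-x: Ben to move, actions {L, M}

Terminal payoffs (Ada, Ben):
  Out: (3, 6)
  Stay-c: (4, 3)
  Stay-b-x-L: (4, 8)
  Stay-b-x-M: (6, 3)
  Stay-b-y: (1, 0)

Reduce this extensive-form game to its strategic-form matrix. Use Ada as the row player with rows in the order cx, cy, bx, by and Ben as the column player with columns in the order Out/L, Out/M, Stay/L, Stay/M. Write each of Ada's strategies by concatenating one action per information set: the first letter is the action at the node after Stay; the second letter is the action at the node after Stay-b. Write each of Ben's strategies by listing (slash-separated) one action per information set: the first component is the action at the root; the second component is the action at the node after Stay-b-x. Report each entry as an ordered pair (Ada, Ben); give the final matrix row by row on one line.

        Out/L    Out/M   Stay/L   Stay/M
  cx    (3,6)    (3,6)    (4,3)    (4,3)
  cy    (3,6)    (3,6)    (4,3)    (4,3)
  bx    (3,6)    (3,6)    (4,8)    (6,3)
  by    (3,6)    (3,6)    (1,0)    (1,0)

cx: (3,6) (3,6) (4,3) (4,3) | cy: (3,6) (3,6) (4,3) (4,3) | bx: (3,6) (3,6) (4,8) (6,3) | by: (3,6) (3,6) (1,0) (1,0)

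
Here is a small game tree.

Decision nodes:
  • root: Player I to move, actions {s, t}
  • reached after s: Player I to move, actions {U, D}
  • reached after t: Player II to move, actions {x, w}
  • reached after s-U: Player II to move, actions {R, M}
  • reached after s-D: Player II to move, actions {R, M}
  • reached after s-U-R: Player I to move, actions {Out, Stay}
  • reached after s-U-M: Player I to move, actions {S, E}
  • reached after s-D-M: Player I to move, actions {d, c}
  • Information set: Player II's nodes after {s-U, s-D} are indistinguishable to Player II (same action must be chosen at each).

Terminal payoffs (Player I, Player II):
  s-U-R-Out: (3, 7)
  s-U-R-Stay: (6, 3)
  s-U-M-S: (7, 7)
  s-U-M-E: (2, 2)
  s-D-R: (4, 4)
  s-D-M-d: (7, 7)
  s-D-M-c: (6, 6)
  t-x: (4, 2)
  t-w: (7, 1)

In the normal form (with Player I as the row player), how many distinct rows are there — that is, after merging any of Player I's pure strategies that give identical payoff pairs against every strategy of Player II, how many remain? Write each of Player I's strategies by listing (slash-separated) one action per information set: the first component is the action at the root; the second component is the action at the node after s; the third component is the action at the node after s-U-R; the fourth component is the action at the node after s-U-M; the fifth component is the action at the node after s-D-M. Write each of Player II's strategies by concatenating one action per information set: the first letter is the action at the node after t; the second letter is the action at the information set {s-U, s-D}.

7

Player I has 32 pure strategies: s/U/Out/S/d, s/U/Out/S/c, s/U/Out/E/d, s/U/Out/E/c, s/U/Stay/S/d, s/U/Stay/S/c, s/U/Stay/E/d, s/U/Stay/E/c, s/D/Out/S/d, s/D/Out/S/c, s/D/Out/E/d, s/D/Out/E/c, s/D/Stay/S/d, s/D/Stay/S/c, s/D/Stay/E/d, s/D/Stay/E/c, t/U/Out/S/d, t/U/Out/S/c, t/U/Out/E/d, t/U/Out/E/c, t/U/Stay/S/d, t/U/Stay/S/c, t/U/Stay/E/d, t/U/Stay/E/c, t/D/Out/S/d, t/D/Out/S/c, t/D/Out/E/d, t/D/Out/E/c, t/D/Stay/S/d, t/D/Stay/S/c, t/D/Stay/E/d, t/D/Stay/E/c. Columns: xR, xM, wR, wM.
{s/U/Out/S/d, s/U/Out/S/c} → row (3,7) (7,7) (3,7) (7,7)
{s/U/Out/E/d, s/U/Out/E/c} → row (3,7) (2,2) (3,7) (2,2)
{s/U/Stay/S/d, s/U/Stay/S/c} → row (6,3) (7,7) (6,3) (7,7)
{s/U/Stay/E/d, s/U/Stay/E/c} → row (6,3) (2,2) (6,3) (2,2)
{s/D/Out/S/d, s/D/Out/E/d, s/D/Stay/S/d, s/D/Stay/E/d} → row (4,4) (7,7) (4,4) (7,7)
{s/D/Out/S/c, s/D/Out/E/c, s/D/Stay/S/c, s/D/Stay/E/c} → row (4,4) (6,6) (4,4) (6,6)
{t/U/Out/S/d, t/U/Out/S/c, t/U/Out/E/d, t/U/Out/E/c, t/U/Stay/S/d, t/U/Stay/S/c, t/U/Stay/E/d, t/U/Stay/E/c, t/D/Out/S/d, t/D/Out/S/c, t/D/Out/E/d, t/D/Out/E/c, t/D/Stay/S/d, t/D/Stay/S/c, t/D/Stay/E/d, t/D/Stay/E/c} → row (4,2) (4,2) (7,1) (7,1)
That's 7 distinct rows out of 32 strategies.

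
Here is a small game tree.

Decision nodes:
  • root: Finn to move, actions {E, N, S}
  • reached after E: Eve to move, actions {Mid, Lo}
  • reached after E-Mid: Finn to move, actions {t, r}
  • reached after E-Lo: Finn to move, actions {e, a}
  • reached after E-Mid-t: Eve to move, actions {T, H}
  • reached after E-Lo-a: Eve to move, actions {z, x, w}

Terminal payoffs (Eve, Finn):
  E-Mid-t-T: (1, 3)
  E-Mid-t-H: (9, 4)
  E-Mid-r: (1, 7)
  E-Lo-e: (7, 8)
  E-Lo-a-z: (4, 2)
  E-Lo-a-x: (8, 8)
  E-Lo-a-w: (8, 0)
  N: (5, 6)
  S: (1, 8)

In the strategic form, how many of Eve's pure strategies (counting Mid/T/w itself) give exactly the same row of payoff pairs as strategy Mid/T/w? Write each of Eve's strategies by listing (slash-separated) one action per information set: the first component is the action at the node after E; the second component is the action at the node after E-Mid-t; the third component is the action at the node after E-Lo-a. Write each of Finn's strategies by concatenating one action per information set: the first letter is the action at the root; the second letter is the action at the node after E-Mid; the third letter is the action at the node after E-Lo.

Row for Mid/T/w (columns Ete, Eta, Ere, Era, Nte, Nta, Nre, Nra, Ste, Sta, Sre, Sra): (1,3) (1,3) (1,7) (1,7) (5,6) (5,6) (5,6) (5,6) (1,8) (1,8) (1,8) (1,8).
Under Mid/T/w, Eve's choice at the node after E-Lo-a can never be reached regardless of what Finn does, so varying those choices leaves every outcome unchanged.
Holding the reachable choices fixed and varying the unreachable one freely already gives 3 equivalent strategies.
No other strategy reproduces this row, so those 3 are the full class: Mid/T/z, Mid/T/x, Mid/T/w.

3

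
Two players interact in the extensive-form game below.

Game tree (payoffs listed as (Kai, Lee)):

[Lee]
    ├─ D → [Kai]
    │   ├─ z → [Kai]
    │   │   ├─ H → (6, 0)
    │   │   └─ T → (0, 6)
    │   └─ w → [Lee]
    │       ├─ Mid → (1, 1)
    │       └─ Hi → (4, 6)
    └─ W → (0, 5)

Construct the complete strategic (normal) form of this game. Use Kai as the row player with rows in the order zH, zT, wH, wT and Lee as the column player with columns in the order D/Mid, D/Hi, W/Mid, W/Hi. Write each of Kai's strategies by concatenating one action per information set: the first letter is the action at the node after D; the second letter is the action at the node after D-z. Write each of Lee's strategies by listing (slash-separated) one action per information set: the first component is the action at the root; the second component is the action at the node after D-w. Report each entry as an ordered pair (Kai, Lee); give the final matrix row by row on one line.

Row zH: D/Mid→(6,0), D/Hi→(6,0), W/Mid→(0,5), W/Hi→(0,5)
Row zT: D/Mid→(0,6), D/Hi→(0,6), W/Mid→(0,5), W/Hi→(0,5)
Row wH: D/Mid→(1,1), D/Hi→(4,6), W/Mid→(0,5), W/Hi→(0,5)
Row wT: D/Mid→(1,1), D/Hi→(4,6), W/Mid→(0,5), W/Hi→(0,5)

zH: (6,0) (6,0) (0,5) (0,5) | zT: (0,6) (0,6) (0,5) (0,5) | wH: (1,1) (4,6) (0,5) (0,5) | wT: (1,1) (4,6) (0,5) (0,5)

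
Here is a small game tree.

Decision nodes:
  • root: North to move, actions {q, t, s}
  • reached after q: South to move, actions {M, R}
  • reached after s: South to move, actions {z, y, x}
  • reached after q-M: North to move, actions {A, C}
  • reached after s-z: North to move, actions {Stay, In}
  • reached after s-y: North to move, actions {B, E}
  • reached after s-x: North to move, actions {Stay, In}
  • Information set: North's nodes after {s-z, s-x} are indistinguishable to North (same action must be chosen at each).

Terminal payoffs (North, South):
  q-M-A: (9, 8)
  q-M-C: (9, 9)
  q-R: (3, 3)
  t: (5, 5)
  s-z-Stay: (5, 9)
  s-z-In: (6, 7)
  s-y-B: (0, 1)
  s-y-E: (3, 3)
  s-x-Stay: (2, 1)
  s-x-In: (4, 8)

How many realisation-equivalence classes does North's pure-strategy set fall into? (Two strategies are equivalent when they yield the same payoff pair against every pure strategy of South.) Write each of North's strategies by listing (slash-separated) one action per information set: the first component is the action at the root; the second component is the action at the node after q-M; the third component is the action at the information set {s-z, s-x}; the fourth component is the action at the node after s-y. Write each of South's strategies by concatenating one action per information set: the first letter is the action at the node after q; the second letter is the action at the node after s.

North has 24 pure strategies: q/A/Stay/B, q/A/Stay/E, q/A/In/B, q/A/In/E, q/C/Stay/B, q/C/Stay/E, q/C/In/B, q/C/In/E, t/A/Stay/B, t/A/Stay/E, t/A/In/B, t/A/In/E, t/C/Stay/B, t/C/Stay/E, t/C/In/B, t/C/In/E, s/A/Stay/B, s/A/Stay/E, s/A/In/B, s/A/In/E, s/C/Stay/B, s/C/Stay/E, s/C/In/B, s/C/In/E. Columns: Mz, My, Mx, Rz, Ry, Rx.
{q/A/Stay/B, q/A/Stay/E, q/A/In/B, q/A/In/E} → row (9,8) (9,8) (9,8) (3,3) (3,3) (3,3)
{q/C/Stay/B, q/C/Stay/E, q/C/In/B, q/C/In/E} → row (9,9) (9,9) (9,9) (3,3) (3,3) (3,3)
{t/A/Stay/B, t/A/Stay/E, t/A/In/B, t/A/In/E, t/C/Stay/B, t/C/Stay/E, t/C/In/B, t/C/In/E} → row (5,5) (5,5) (5,5) (5,5) (5,5) (5,5)
{s/A/Stay/B, s/C/Stay/B} → row (5,9) (0,1) (2,1) (5,9) (0,1) (2,1)
{s/A/Stay/E, s/C/Stay/E} → row (5,9) (3,3) (2,1) (5,9) (3,3) (2,1)
{s/A/In/B, s/C/In/B} → row (6,7) (0,1) (4,8) (6,7) (0,1) (4,8)
{s/A/In/E, s/C/In/E} → row (6,7) (3,3) (4,8) (6,7) (3,3) (4,8)
That's 7 distinct rows out of 24 strategies.

7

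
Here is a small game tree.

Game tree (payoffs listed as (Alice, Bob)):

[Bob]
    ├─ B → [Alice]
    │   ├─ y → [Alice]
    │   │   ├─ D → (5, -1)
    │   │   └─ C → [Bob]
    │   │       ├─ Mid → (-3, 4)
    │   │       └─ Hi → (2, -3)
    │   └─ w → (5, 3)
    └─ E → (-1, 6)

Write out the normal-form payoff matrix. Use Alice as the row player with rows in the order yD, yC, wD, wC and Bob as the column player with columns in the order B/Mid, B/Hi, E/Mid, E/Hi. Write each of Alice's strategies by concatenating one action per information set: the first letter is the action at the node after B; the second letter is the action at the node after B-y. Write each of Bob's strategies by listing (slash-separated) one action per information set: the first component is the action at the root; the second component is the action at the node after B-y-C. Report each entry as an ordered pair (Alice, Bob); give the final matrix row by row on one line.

Row yD: B/Mid→(5,-1), B/Hi→(5,-1), E/Mid→(-1,6), E/Hi→(-1,6)
Row yC: B/Mid→(-3,4), B/Hi→(2,-3), E/Mid→(-1,6), E/Hi→(-1,6)
Row wD: B/Mid→(5,3), B/Hi→(5,3), E/Mid→(-1,6), E/Hi→(-1,6)
Row wC: B/Mid→(5,3), B/Hi→(5,3), E/Mid→(-1,6), E/Hi→(-1,6)

yD: (5,-1) (5,-1) (-1,6) (-1,6) | yC: (-3,4) (2,-3) (-1,6) (-1,6) | wD: (5,3) (5,3) (-1,6) (-1,6) | wC: (5,3) (5,3) (-1,6) (-1,6)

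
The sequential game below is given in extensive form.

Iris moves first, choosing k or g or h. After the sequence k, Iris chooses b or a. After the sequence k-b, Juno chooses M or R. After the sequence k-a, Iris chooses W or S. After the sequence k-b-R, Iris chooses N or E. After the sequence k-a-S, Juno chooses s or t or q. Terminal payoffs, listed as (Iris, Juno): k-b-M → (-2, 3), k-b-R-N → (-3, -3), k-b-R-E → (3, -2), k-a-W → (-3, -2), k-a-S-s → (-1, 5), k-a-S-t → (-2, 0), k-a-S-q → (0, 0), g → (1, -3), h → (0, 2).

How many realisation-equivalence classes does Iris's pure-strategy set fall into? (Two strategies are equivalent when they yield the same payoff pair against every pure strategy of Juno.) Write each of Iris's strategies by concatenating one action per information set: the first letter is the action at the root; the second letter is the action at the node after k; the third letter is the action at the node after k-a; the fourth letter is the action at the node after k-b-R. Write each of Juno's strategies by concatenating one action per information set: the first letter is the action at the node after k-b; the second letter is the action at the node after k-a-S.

6

Iris has 24 pure strategies: kbWN, kbWE, kbSN, kbSE, kaWN, kaWE, kaSN, kaSE, gbWN, gbWE, gbSN, gbSE, gaWN, gaWE, gaSN, gaSE, hbWN, hbWE, hbSN, hbSE, haWN, haWE, haSN, haSE. Columns: Ms, Mt, Mq, Rs, Rt, Rq.
{kbWN, kbSN} → row (-2,3) (-2,3) (-2,3) (-3,-3) (-3,-3) (-3,-3)
{kbWE, kbSE} → row (-2,3) (-2,3) (-2,3) (3,-2) (3,-2) (3,-2)
{kaWN, kaWE} → row (-3,-2) (-3,-2) (-3,-2) (-3,-2) (-3,-2) (-3,-2)
{kaSN, kaSE} → row (-1,5) (-2,0) (0,0) (-1,5) (-2,0) (0,0)
{gbWN, gbWE, gbSN, gbSE, gaWN, gaWE, gaSN, gaSE} → row (1,-3) (1,-3) (1,-3) (1,-3) (1,-3) (1,-3)
{hbWN, hbWE, hbSN, hbSE, haWN, haWE, haSN, haSE} → row (0,2) (0,2) (0,2) (0,2) (0,2) (0,2)
That's 6 distinct rows out of 24 strategies.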